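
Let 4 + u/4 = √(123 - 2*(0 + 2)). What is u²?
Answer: 2160 - 128*√119 ≈ 763.68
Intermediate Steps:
u = -16 + 4*√119 (u = -16 + 4*√(123 - 2*(0 + 2)) = -16 + 4*√(123 - 2*2) = -16 + 4*√(123 - 4) = -16 + 4*√119 ≈ 27.635)
u² = (-16 + 4*√119)²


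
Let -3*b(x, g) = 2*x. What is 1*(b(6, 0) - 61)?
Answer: -65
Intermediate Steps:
b(x, g) = -2*x/3
1*(b(6, 0) - 61) = 1*(-2/3*6 - 61) = 1*(-4 - 61) = 1*(-65) = -65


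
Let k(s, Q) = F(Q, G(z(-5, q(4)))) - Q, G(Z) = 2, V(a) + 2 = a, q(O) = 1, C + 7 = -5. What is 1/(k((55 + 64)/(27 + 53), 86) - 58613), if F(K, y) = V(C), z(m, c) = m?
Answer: -1/58713 ≈ -1.7032e-5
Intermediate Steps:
C = -12 (C = -7 - 5 = -12)
V(a) = -2 + a
F(K, y) = -14 (F(K, y) = -2 - 12 = -14)
k(s, Q) = -14 - Q
1/(k((55 + 64)/(27 + 53), 86) - 58613) = 1/((-14 - 1*86) - 58613) = 1/((-14 - 86) - 58613) = 1/(-100 - 58613) = 1/(-58713) = -1/58713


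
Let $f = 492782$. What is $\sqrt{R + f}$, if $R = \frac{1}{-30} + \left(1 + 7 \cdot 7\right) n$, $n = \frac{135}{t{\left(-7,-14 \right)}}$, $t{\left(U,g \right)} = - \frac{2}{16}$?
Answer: $\frac{\sqrt{394903770}}{30} \approx 662.41$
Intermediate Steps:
$t{\left(U,g \right)} = - \frac{1}{8}$ ($t{\left(U,g \right)} = \left(-2\right) \frac{1}{16} = - \frac{1}{8}$)
$n = -1080$ ($n = \frac{135}{- \frac{1}{8}} = 135 \left(-8\right) = -1080$)
$R = - \frac{1620001}{30}$ ($R = \frac{1}{-30} + \left(1 + 7 \cdot 7\right) \left(-1080\right) = - \frac{1}{30} + \left(1 + 49\right) \left(-1080\right) = - \frac{1}{30} + 50 \left(-1080\right) = - \frac{1}{30} - 54000 = - \frac{1620001}{30} \approx -54000.0$)
$\sqrt{R + f} = \sqrt{- \frac{1620001}{30} + 492782} = \sqrt{\frac{13163459}{30}} = \frac{\sqrt{394903770}}{30}$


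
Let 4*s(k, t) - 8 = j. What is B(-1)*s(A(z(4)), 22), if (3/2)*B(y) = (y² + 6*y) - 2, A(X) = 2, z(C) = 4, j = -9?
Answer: 7/6 ≈ 1.1667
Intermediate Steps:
s(k, t) = -¼ (s(k, t) = 2 + (¼)*(-9) = 2 - 9/4 = -¼)
B(y) = -4/3 + 4*y + 2*y²/3 (B(y) = 2*((y² + 6*y) - 2)/3 = 2*(-2 + y² + 6*y)/3 = -4/3 + 4*y + 2*y²/3)
B(-1)*s(A(z(4)), 22) = (-4/3 + 4*(-1) + (⅔)*(-1)²)*(-¼) = (-4/3 - 4 + (⅔)*1)*(-¼) = (-4/3 - 4 + ⅔)*(-¼) = -14/3*(-¼) = 7/6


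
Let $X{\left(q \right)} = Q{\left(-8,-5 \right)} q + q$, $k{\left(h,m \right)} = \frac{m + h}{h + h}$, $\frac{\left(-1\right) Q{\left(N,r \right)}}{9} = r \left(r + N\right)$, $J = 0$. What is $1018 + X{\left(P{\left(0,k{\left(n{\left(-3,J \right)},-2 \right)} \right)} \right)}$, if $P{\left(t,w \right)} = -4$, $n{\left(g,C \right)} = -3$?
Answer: $3354$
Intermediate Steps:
$Q{\left(N,r \right)} = - 9 r \left(N + r\right)$ ($Q{\left(N,r \right)} = - 9 r \left(r + N\right) = - 9 r \left(N + r\right)$)
$k{\left(h,m \right)} = \frac{h + m}{2 h}$
$X{\left(q \right)} = - 584 q$ ($X{\left(q \right)} = \left(-9\right) \left(-5\right) \left(-8 - 5\right) q + q = \left(-9\right) \left(-5\right) \left(-13\right) q + q = - 585 q + q = - 584 q$)
$1018 + X{\left(P{\left(0,k{\left(n{\left(-3,J \right)},-2 \right)} \right)} \right)} = 1018 - -2336 = 1018 + 2336 = 3354$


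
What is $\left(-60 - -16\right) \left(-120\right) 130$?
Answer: $686400$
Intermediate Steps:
$\left(-60 - -16\right) \left(-120\right) 130 = \left(-60 + 16\right) \left(-120\right) 130 = \left(-44\right) \left(-120\right) 130 = 5280 \cdot 130 = 686400$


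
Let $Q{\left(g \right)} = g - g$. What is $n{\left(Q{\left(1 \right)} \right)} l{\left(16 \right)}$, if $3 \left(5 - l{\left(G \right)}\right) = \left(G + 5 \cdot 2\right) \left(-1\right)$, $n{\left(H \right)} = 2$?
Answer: $\frac{82}{3} \approx 27.333$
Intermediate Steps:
$Q{\left(g \right)} = 0$
$l{\left(G \right)} = \frac{25}{3} + \frac{G}{3}$ ($l{\left(G \right)} = 5 - \frac{\left(G + 5 \cdot 2\right) \left(-1\right)}{3} = 5 - \frac{\left(G + 10\right) \left(-1\right)}{3} = 5 - \frac{\left(10 + G\right) \left(-1\right)}{3} = 5 - \frac{-10 - G}{3} = 5 + \left(\frac{10}{3} + \frac{G}{3}\right) = \frac{25}{3} + \frac{G}{3}$)
$n{\left(Q{\left(1 \right)} \right)} l{\left(16 \right)} = 2 \left(\frac{25}{3} + \frac{1}{3} \cdot 16\right) = 2 \left(\frac{25}{3} + \frac{16}{3}\right) = 2 \cdot \frac{41}{3} = \frac{82}{3}$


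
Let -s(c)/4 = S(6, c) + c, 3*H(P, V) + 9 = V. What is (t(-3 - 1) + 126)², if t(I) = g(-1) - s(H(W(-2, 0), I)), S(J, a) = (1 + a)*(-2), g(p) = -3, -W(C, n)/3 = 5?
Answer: 157609/9 ≈ 17512.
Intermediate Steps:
W(C, n) = -15 (W(C, n) = -3*5 = -15)
H(P, V) = -3 + V/3
S(J, a) = -2 - 2*a
s(c) = 8 + 4*c (s(c) = -4*((-2 - 2*c) + c) = -4*(-2 - c) = 8 + 4*c)
t(I) = 1 - 4*I/3 (t(I) = -3 - (8 + 4*(-3 + I/3)) = -3 - (8 + (-12 + 4*I/3)) = -3 - (-4 + 4*I/3) = -3 + (4 - 4*I/3) = 1 - 4*I/3)
(t(-3 - 1) + 126)² = ((1 - 4*(-3 - 1)/3) + 126)² = ((1 - 4/3*(-4)) + 126)² = ((1 + 16/3) + 126)² = (19/3 + 126)² = (397/3)² = 157609/9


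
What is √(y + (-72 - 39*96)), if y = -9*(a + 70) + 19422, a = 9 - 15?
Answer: 3*√1670 ≈ 122.60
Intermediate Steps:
a = -6
y = 18846 (y = -9*(-6 + 70) + 19422 = -9*64 + 19422 = -576 + 19422 = 18846)
√(y + (-72 - 39*96)) = √(18846 + (-72 - 39*96)) = √(18846 + (-72 - 3744)) = √(18846 - 3816) = √15030 = 3*√1670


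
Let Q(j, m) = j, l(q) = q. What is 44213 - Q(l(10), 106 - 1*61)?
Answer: 44203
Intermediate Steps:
44213 - Q(l(10), 106 - 1*61) = 44213 - 1*10 = 44213 - 10 = 44203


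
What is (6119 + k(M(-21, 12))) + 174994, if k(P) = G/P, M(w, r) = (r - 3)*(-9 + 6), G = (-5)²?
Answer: 4890026/27 ≈ 1.8111e+5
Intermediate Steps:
G = 25
M(w, r) = 9 - 3*r (M(w, r) = (-3 + r)*(-3) = 9 - 3*r)
k(P) = 25/P
(6119 + k(M(-21, 12))) + 174994 = (6119 + 25/(9 - 3*12)) + 174994 = (6119 + 25/(9 - 36)) + 174994 = (6119 + 25/(-27)) + 174994 = (6119 + 25*(-1/27)) + 174994 = (6119 - 25/27) + 174994 = 165188/27 + 174994 = 4890026/27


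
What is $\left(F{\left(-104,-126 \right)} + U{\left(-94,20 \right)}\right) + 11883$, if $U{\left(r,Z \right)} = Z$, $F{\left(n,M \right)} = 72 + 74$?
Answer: $12049$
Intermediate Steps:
$F{\left(n,M \right)} = 146$
$\left(F{\left(-104,-126 \right)} + U{\left(-94,20 \right)}\right) + 11883 = \left(146 + 20\right) + 11883 = 166 + 11883 = 12049$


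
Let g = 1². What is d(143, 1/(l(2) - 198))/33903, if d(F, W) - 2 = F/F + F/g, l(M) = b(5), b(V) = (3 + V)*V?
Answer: 146/33903 ≈ 0.0043064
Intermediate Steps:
g = 1
b(V) = V*(3 + V)
l(M) = 40 (l(M) = 5*(3 + 5) = 5*8 = 40)
d(F, W) = 3 + F (d(F, W) = 2 + (F/F + F/1) = 2 + (1 + F*1) = 2 + (1 + F) = 3 + F)
d(143, 1/(l(2) - 198))/33903 = (3 + 143)/33903 = 146*(1/33903) = 146/33903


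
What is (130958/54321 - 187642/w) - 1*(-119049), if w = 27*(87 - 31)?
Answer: 232569012611/1955556 ≈ 1.1893e+5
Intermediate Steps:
w = 1512 (w = 27*56 = 1512)
(130958/54321 - 187642/w) - 1*(-119049) = (130958/54321 - 187642/1512) - 1*(-119049) = (130958*(1/54321) - 187642*1/1512) + 119049 = (130958/54321 - 13403/108) + 119049 = -237973633/1955556 + 119049 = 232569012611/1955556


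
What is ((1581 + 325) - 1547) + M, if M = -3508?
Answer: -3149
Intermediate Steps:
((1581 + 325) - 1547) + M = ((1581 + 325) - 1547) - 3508 = (1906 - 1547) - 3508 = 359 - 3508 = -3149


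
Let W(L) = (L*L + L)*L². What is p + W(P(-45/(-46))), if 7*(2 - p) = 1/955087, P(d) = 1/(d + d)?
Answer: 60361725430429/27415175405625 ≈ 2.2018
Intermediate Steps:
P(d) = 1/(2*d)
W(L) = L²*(L + L²) (W(L) = (L² + L)*L² = (L + L²)*L² = L²*(L + L²))
p = 13371217/6685609 (p = 2 - ⅐/955087 = 2 - ⅐*1/955087 = 2 - 1/6685609 = 13371217/6685609 ≈ 2.0000)
p + W(P(-45/(-46))) = 13371217/6685609 + (1/(2*((-45/(-46)))))³*(1 + 1/(2*((-45/(-46))))) = 13371217/6685609 + (1/(2*((-45*(-1/46)))))³*(1 + 1/(2*((-45*(-1/46))))) = 13371217/6685609 + (1/(2*(45/46)))³*(1 + 1/(2*(45/46))) = 13371217/6685609 + ((½)*(46/45))³*(1 + (½)*(46/45)) = 13371217/6685609 + (23/45)³*(1 + 23/45) = 13371217/6685609 + (12167/91125)*(68/45) = 13371217/6685609 + 827356/4100625 = 60361725430429/27415175405625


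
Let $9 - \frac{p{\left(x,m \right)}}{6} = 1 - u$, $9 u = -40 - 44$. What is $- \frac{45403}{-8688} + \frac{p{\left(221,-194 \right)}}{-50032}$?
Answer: $\frac{141979525}{27167376} \approx 5.2261$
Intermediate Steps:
$u = - \frac{28}{3}$ ($u = \frac{-40 - 44}{9} = \frac{1}{9} \left(-84\right) = - \frac{28}{3} \approx -9.3333$)
$p{\left(x,m \right)} = -8$ ($p{\left(x,m \right)} = 54 - 6 \left(1 - - \frac{28}{3}\right) = 54 - 6 \left(1 + \frac{28}{3}\right) = 54 - 62 = -8$)
$- \frac{45403}{-8688} + \frac{p{\left(221,-194 \right)}}{-50032} = - \frac{45403}{-8688} - \frac{8}{-50032} = \left(-45403\right) \left(- \frac{1}{8688}\right) - - \frac{1}{6254} = \frac{45403}{8688} + \frac{1}{6254} = \frac{141979525}{27167376}$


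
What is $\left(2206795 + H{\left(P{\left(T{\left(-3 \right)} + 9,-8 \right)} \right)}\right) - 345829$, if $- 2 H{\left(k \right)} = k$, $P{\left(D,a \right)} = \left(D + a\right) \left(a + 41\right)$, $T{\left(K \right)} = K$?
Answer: $1860999$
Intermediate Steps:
$P{\left(D,a \right)} = \left(41 + a\right) \left(D + a\right)$ ($P{\left(D,a \right)} = \left(D + a\right) \left(41 + a\right) = \left(41 + a\right) \left(D + a\right)$)
$H{\left(k \right)} = - \frac{k}{2}$
$\left(2206795 + H{\left(P{\left(T{\left(-3 \right)} + 9,-8 \right)} \right)}\right) - 345829 = \left(2206795 - \frac{\left(-8\right)^{2} + 41 \left(-3 + 9\right) + 41 \left(-8\right) + \left(-3 + 9\right) \left(-8\right)}{2}\right) - 345829 = \left(2206795 - \frac{64 + 41 \cdot 6 - 328 + 6 \left(-8\right)}{2}\right) - 345829 = \left(2206795 - \frac{64 + 246 - 328 - 48}{2}\right) - 345829 = \left(2206795 - -33\right) - 345829 = \left(2206795 + 33\right) - 345829 = 2206828 - 345829 = 1860999$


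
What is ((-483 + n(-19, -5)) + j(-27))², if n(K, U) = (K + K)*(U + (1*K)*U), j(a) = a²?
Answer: 10074276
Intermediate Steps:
n(K, U) = 2*K*(U + K*U) (n(K, U) = (2*K)*(U + K*U) = 2*K*(U + K*U))
((-483 + n(-19, -5)) + j(-27))² = ((-483 + 2*(-19)*(-5)*(1 - 19)) + (-27)²)² = ((-483 + 2*(-19)*(-5)*(-18)) + 729)² = ((-483 - 3420) + 729)² = (-3903 + 729)² = (-3174)² = 10074276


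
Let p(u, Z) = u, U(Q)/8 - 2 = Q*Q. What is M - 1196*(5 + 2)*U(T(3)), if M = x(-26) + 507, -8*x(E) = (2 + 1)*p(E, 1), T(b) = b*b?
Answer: -22233965/4 ≈ -5.5585e+6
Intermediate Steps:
T(b) = b²
U(Q) = 16 + 8*Q² (U(Q) = 16 + 8*(Q*Q) = 16 + 8*Q²)
x(E) = -3*E/8 (x(E) = -(2 + 1)*E/8 = -3*E/8)
M = 2067/4 (M = -3/8*(-26) + 507 = 39/4 + 507 = 2067/4 ≈ 516.75)
M - 1196*(5 + 2)*U(T(3)) = 2067/4 - 1196*(5 + 2)*(16 + 8*(3²)²) = 2067/4 - 8372*(16 + 8*9²) = 2067/4 - 8372*(16 + 8*81) = 2067/4 - 8372*(16 + 648) = 2067/4 - 8372*664 = 2067/4 - 1196*4648 = 2067/4 - 5559008 = -22233965/4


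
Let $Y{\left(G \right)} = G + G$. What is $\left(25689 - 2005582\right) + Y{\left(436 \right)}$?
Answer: $-1979021$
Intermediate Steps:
$Y{\left(G \right)} = 2 G$
$\left(25689 - 2005582\right) + Y{\left(436 \right)} = \left(25689 - 2005582\right) + 2 \cdot 436 = -1979893 + 872 = -1979021$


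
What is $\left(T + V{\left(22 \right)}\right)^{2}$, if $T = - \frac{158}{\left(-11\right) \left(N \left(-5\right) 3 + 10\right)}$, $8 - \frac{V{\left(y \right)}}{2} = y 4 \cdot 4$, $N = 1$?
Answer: $\frac{1443848004}{3025} \approx 4.7731 \cdot 10^{5}$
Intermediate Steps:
$V{\left(y \right)} = 16 - 32 y$ ($V{\left(y \right)} = 16 - 2 y 4 \cdot 4 = 16 - 2 \cdot 4 y 4 = 16 - 2 \cdot 16 y = 16 - 32 y$)
$T = - \frac{158}{55}$ ($T = - \frac{158}{\left(-11\right) \left(1 \left(-5\right) 3 + 10\right)} = - \frac{158}{\left(-11\right) \left(\left(-5\right) 3 + 10\right)} = - \frac{158}{\left(-11\right) \left(-15 + 10\right)} = - \frac{158}{\left(-11\right) \left(-5\right)} = - \frac{158}{55} \approx -2.8727$)
$\left(T + V{\left(22 \right)}\right)^{2} = \left(- \frac{158}{55} + \left(16 - 704\right)\right)^{2} = \left(- \frac{158}{55} - 688\right)^{2} = \left(- \frac{37998}{55}\right)^{2} = \frac{1443848004}{3025}$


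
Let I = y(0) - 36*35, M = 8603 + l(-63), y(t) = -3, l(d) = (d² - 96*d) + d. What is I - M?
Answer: -19820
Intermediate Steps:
l(d) = d² - 95*d
M = 18557 (M = 8603 - 63*(-95 - 63) = 8603 - 63*(-158) = 8603 + 9954 = 18557)
I = -1263 (I = -3 - 36*35 = -3 - 1260 = -1263)
I - M = -1263 - 1*18557 = -1263 - 18557 = -19820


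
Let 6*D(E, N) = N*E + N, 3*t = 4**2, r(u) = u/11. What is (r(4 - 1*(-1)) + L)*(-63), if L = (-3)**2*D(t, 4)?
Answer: -26649/11 ≈ -2422.6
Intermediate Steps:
r(u) = u/11 (r(u) = u*(1/11) = u/11)
t = 16/3 (t = (1/3)*4**2 = (1/3)*16 = 16/3 ≈ 5.3333)
D(E, N) = N/6 + E*N/6 (D(E, N) = (N*E + N)/6 = (E*N + N)/6 = (N + E*N)/6 = N/6 + E*N/6)
L = 38 (L = (-3)**2*((1/6)*4*(1 + 16/3)) = 9*((1/6)*4*(19/3)) = 9*(38/9) = 38)
(r(4 - 1*(-1)) + L)*(-63) = ((4 - 1*(-1))/11 + 38)*(-63) = ((4 + 1)/11 + 38)*(-63) = ((1/11)*5 + 38)*(-63) = (5/11 + 38)*(-63) = (423/11)*(-63) = -26649/11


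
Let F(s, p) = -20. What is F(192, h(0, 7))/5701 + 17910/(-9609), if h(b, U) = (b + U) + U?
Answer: -34099030/18260303 ≈ -1.8674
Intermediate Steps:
h(b, U) = b + 2*U (h(b, U) = (U + b) + U = b + 2*U)
F(192, h(0, 7))/5701 + 17910/(-9609) = -20/5701 + 17910/(-9609) = -20*1/5701 + 17910*(-1/9609) = -20/5701 - 5970/3203 = -34099030/18260303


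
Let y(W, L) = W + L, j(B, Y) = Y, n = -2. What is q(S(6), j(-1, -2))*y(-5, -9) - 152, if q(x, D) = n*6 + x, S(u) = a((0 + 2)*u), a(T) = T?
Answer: -152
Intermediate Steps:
y(W, L) = L + W
S(u) = 2*u (S(u) = (0 + 2)*u = 2*u)
q(x, D) = -12 + x (q(x, D) = -2*6 + x = -12 + x)
q(S(6), j(-1, -2))*y(-5, -9) - 152 = (-12 + 2*6)*(-9 - 5) - 152 = (-12 + 12)*(-14) - 152 = 0*(-14) - 152 = 0 - 152 = -152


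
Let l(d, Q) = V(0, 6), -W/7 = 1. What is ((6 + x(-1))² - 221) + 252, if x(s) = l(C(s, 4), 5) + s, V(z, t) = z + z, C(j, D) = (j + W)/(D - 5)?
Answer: 56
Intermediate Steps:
W = -7 (W = -7*1 = -7)
C(j, D) = (-7 + j)/(-5 + D) (C(j, D) = (j - 7)/(D - 5) = (-7 + j)/(-5 + D))
V(z, t) = 2*z
l(d, Q) = 0 (l(d, Q) = 2*0 = 0)
x(s) = s (x(s) = 0 + s = s)
((6 + x(-1))² - 221) + 252 = ((6 - 1)² - 221) + 252 = (5² - 221) + 252 = (25 - 221) + 252 = -196 + 252 = 56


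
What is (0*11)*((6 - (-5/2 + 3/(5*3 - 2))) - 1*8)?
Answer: 0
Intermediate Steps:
(0*11)*((6 - (-5/2 + 3/(5*3 - 2))) - 1*8) = 0*((6 - (-5*½ + 3/(15 - 2))) - 8) = 0*((6 - (-5/2 + 3/13)) - 8) = 0*((6 - 1*(-59/26)) - 8) = 0*((6 + 59/26) - 8) = 0*(215/26 - 8) = 0*(7/26) = 0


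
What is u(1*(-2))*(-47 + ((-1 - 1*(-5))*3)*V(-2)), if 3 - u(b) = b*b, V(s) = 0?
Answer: 47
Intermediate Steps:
u(b) = 3 - b² (u(b) = 3 - b*b = 3 - b²)
u(1*(-2))*(-47 + ((-1 - 1*(-5))*3)*V(-2)) = (3 - (1*(-2))²)*(-47 + ((-1 - 1*(-5))*3)*0) = (3 - 1*(-2)²)*(-47 + ((-1 + 5)*3)*0) = (3 - 1*4)*(-47 + (4*3)*0) = (3 - 4)*(-47 + 12*0) = -(-47 + 0) = -1*(-47) = 47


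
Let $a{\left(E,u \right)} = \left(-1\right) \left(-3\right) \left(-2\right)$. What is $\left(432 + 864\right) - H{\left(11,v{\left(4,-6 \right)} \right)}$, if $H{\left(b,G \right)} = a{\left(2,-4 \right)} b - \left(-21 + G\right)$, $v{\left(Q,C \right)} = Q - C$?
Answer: $1351$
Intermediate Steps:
$a{\left(E,u \right)} = -6$ ($a{\left(E,u \right)} = 3 \left(-2\right) = -6$)
$H{\left(b,G \right)} = 21 - G - 6 b$ ($H{\left(b,G \right)} = - 6 b - \left(-21 + G\right) = 21 - G - 6 b$)
$\left(432 + 864\right) - H{\left(11,v{\left(4,-6 \right)} \right)} = \left(432 + 864\right) - \left(21 - \left(4 - -6\right) - 66\right) = 1296 - \left(21 - \left(4 + 6\right) - 66\right) = 1296 - \left(21 - 10 - 66\right) = 1296 - -55 = 1296 + 55 = 1351$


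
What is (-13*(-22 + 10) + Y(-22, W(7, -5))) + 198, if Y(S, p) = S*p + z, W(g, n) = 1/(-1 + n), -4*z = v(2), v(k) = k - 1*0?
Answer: 2143/6 ≈ 357.17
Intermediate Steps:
v(k) = k (v(k) = k + 0 = k)
z = -1/2 (z = -1/4*2 = -1/2 ≈ -0.50000)
Y(S, p) = -1/2 + S*p (Y(S, p) = S*p - 1/2 = -1/2 + S*p)
(-13*(-22 + 10) + Y(-22, W(7, -5))) + 198 = (-13*(-22 + 10) + (-1/2 - 22/(-1 - 5))) + 198 = (-13*(-12) + (-1/2 - 22/(-6))) + 198 = (156 + (-1/2 - 22*(-1/6))) + 198 = (156 + (-1/2 + 11/3)) + 198 = (156 + 19/6) + 198 = 955/6 + 198 = 2143/6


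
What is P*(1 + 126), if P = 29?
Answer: 3683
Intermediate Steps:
P*(1 + 126) = 29*(1 + 126) = 29*127 = 3683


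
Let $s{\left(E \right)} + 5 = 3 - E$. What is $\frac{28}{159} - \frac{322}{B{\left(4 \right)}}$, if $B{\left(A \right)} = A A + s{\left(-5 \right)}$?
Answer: $- \frac{50666}{3021} \approx -16.771$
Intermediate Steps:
$s{\left(E \right)} = -2 - E$ ($s{\left(E \right)} = -5 - \left(-3 + E\right) = -2 - E$)
$B{\left(A \right)} = 3 + A^{2}$ ($B{\left(A \right)} = A A - -3 = A^{2} + \left(-2 + 5\right) = A^{2} + 3 = 3 + A^{2}$)
$\frac{28}{159} - \frac{322}{B{\left(4 \right)}} = \frac{28}{159} - \frac{322}{3 + 4^{2}} = 28 \cdot \frac{1}{159} - \frac{322}{3 + 16} = \frac{28}{159} - \frac{322}{19} = - \frac{50666}{3021}$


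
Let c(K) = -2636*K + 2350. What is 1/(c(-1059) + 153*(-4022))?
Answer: 1/2178508 ≈ 4.5903e-7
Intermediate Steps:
c(K) = 2350 - 2636*K
1/(c(-1059) + 153*(-4022)) = 1/((2350 - 2636*(-1059)) + 153*(-4022)) = 1/((2350 + 2791524) - 615366) = 1/(2793874 - 615366) = 1/2178508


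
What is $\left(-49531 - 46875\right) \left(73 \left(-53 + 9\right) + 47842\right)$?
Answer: $-4302599780$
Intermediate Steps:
$\left(-49531 - 46875\right) \left(73 \left(-53 + 9\right) + 47842\right) = - 96406 \left(73 \left(-44\right) + 47842\right) = - 96406 \left(-3212 + 47842\right) = \left(-96406\right) 44630 = -4302599780$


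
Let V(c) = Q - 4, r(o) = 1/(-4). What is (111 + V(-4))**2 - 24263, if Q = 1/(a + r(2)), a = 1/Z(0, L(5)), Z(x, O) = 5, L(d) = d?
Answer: -16694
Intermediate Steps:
r(o) = -1/4
a = 1/5 ≈ 0.20000
Q = -20 (Q = 1/(1/5 - 1/4) = 1/(-1/20) = -20)
V(c) = -24 (V(c) = -20 - 4 = -24)
(111 + V(-4))**2 - 24263 = (111 - 24)**2 - 24263 = 87**2 - 24263 = 7569 - 24263 = -16694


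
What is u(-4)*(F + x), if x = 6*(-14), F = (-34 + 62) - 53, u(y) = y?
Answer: 436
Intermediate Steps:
F = -25 (F = 28 - 53 = -25)
x = -84
u(-4)*(F + x) = -4*(-25 - 84) = -4*(-109) = 436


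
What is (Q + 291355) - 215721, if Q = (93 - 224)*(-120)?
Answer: 91354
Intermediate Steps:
Q = 15720 (Q = -131*(-120) = 15720)
(Q + 291355) - 215721 = (15720 + 291355) - 215721 = 307075 - 215721 = 91354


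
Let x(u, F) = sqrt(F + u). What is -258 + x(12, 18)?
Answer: -258 + sqrt(30) ≈ -252.52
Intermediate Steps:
-258 + x(12, 18) = -258 + sqrt(18 + 12) = -258 + sqrt(30)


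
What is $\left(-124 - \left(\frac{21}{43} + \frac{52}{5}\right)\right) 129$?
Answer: $- \frac{87003}{5} \approx -17401.0$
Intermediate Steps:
$\left(-124 - \left(\frac{21}{43} + \frac{52}{5}\right)\right) 129 = \left(-124 - \frac{2341}{215}\right) 129 = \left(- \frac{29001}{215}\right) 129 = - \frac{87003}{5}$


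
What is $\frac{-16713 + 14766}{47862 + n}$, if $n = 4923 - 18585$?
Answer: $- \frac{649}{11400} \approx -0.05693$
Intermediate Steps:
$n = -13662$ ($n = 4923 - 18585 = -13662$)
$\frac{-16713 + 14766}{47862 + n} = \frac{-16713 + 14766}{47862 - 13662} = - \frac{1947}{34200} = \left(-1947\right) \frac{1}{34200} = - \frac{649}{11400}$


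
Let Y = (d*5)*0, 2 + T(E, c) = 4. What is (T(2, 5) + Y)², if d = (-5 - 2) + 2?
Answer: 4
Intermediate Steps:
d = -5 (d = -7 + 2 = -5)
T(E, c) = 2 (T(E, c) = -2 + 4 = 2)
Y = 0 (Y = -5*5*0 = -25*0 = 0)
(T(2, 5) + Y)² = (2 + 0)² = 2² = 4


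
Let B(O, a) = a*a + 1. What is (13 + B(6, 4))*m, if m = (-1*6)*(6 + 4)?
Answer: -1800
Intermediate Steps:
m = -60 (m = -6*10 = -60)
B(O, a) = 1 + a**2 (B(O, a) = a**2 + 1 = 1 + a**2)
(13 + B(6, 4))*m = (13 + (1 + 4**2))*(-60) = (13 + (1 + 16))*(-60) = (13 + 17)*(-60) = 30*(-60) = -1800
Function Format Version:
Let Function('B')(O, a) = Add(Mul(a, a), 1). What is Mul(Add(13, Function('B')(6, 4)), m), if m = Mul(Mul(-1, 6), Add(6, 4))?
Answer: -1800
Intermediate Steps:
m = -60 (m = Mul(-6, 10) = -60)
Function('B')(O, a) = Add(1, Pow(a, 2)) (Function('B')(O, a) = Add(Pow(a, 2), 1) = Add(1, Pow(a, 2)))
Mul(Add(13, Function('B')(6, 4)), m) = Mul(Add(13, Add(1, Pow(4, 2))), -60) = Mul(Add(13, Add(1, 16)), -60) = Mul(Add(13, 17), -60) = Mul(30, -60) = -1800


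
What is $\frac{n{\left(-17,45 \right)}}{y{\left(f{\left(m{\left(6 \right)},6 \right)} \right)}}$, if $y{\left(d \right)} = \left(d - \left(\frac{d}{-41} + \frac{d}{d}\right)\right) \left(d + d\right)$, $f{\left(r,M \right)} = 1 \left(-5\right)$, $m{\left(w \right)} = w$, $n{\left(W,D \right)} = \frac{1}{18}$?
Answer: $\frac{41}{45180} \approx 0.00090748$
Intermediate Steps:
$n{\left(W,D \right)} = \frac{1}{18}$
$f{\left(r,M \right)} = -5$
$y{\left(d \right)} = 2 d \left(-1 + \frac{42 d}{41}\right)$ ($y{\left(d \right)} = \left(d - \left(d \left(- \frac{1}{41}\right) + 1\right)\right) 2 d = \left(d - \left(- \frac{d}{41} + 1\right)\right) 2 d = \left(d - \left(1 - \frac{d}{41}\right)\right) 2 d = \left(d + \left(-1 + \frac{d}{41}\right)\right) 2 d = \left(-1 + \frac{42 d}{41}\right) 2 d = 2 d \left(-1 + \frac{42 d}{41}\right)$)
$\frac{n{\left(-17,45 \right)}}{y{\left(f{\left(m{\left(6 \right)},6 \right)} \right)}} = \frac{1}{18 \cdot \frac{2}{41} \left(-5\right) \left(-41 + 42 \left(-5\right)\right)} = \frac{1}{18 \cdot \frac{2}{41} \left(-5\right) \left(-41 - 210\right)} = \frac{1}{18 \cdot \frac{2}{41} \left(-5\right) \left(-251\right)} = \frac{1}{18 \cdot \frac{2510}{41}} = \frac{1}{18} \cdot \frac{41}{2510} = \frac{41}{45180}$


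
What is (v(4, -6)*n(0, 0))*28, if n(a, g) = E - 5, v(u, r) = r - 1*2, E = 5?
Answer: 0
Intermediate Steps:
v(u, r) = -2 + r (v(u, r) = r - 2 = -2 + r)
n(a, g) = 0 (n(a, g) = 5 - 5 = 0)
(v(4, -6)*n(0, 0))*28 = ((-2 - 6)*0)*28 = -8*0*28 = 0*28 = 0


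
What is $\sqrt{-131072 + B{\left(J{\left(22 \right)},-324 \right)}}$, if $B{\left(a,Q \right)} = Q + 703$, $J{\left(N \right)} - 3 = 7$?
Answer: $i \sqrt{130693} \approx 361.51 i$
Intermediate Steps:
$J{\left(N \right)} = 10$ ($J{\left(N \right)} = 3 + 7 = 10$)
$B{\left(a,Q \right)} = 703 + Q$
$\sqrt{-131072 + B{\left(J{\left(22 \right)},-324 \right)}} = \sqrt{-131072 + \left(703 - 324\right)} = \sqrt{-131072 + 379} = \sqrt{-130693} = i \sqrt{130693}$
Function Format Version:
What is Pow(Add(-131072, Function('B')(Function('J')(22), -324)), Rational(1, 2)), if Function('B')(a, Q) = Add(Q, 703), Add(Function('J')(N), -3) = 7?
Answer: Mul(I, Pow(130693, Rational(1, 2))) ≈ Mul(361.51, I)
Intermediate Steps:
Function('J')(N) = 10 (Function('J')(N) = Add(3, 7) = 10)
Function('B')(a, Q) = Add(703, Q)
Pow(Add(-131072, Function('B')(Function('J')(22), -324)), Rational(1, 2)) = Pow(Add(-131072, Add(703, -324)), Rational(1, 2)) = Pow(Add(-131072, 379), Rational(1, 2)) = Pow(-130693, Rational(1, 2)) = Mul(I, Pow(130693, Rational(1, 2)))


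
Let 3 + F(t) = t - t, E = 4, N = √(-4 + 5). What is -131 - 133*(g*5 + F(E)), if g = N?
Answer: -397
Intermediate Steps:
N = 1 (N = √1 = 1)
F(t) = -3 (F(t) = -3 + (t - t) = -3 + 0 = -3)
g = 1
-131 - 133*(g*5 + F(E)) = -131 - 133*(1*5 - 3) = -131 - 133*(5 - 3) = -131 - 133*2 = -131 - 266 = -397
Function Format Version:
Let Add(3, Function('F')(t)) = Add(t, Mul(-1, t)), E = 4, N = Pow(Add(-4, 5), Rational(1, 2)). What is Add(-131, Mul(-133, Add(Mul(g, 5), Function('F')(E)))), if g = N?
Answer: -397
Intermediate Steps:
N = 1 (N = Pow(1, Rational(1, 2)) = 1)
Function('F')(t) = -3 (Function('F')(t) = Add(-3, Add(t, Mul(-1, t))) = Add(-3, 0) = -3)
g = 1
Add(-131, Mul(-133, Add(Mul(g, 5), Function('F')(E)))) = Add(-131, Mul(-133, Add(Mul(1, 5), -3))) = Add(-131, Mul(-133, Add(5, -3))) = Add(-131, Mul(-133, 2)) = Add(-131, -266) = -397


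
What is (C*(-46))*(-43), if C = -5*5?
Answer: -49450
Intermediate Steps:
C = -25
(C*(-46))*(-43) = -25*(-46)*(-43) = 1150*(-43) = -49450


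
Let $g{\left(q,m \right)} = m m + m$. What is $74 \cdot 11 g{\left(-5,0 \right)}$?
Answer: $0$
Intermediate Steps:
$g{\left(q,m \right)} = m + m^{2}$ ($g{\left(q,m \right)} = m^{2} + m = m + m^{2}$)
$74 \cdot 11 g{\left(-5,0 \right)} = 74 \cdot 11 \cdot 0 \left(1 + 0\right) = 814 \cdot 0 \cdot 1 = 814 \cdot 0 = 0$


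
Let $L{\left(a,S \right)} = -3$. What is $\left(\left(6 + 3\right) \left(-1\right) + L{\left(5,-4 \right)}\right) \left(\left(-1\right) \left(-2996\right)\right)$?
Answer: $-35952$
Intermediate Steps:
$\left(\left(6 + 3\right) \left(-1\right) + L{\left(5,-4 \right)}\right) \left(\left(-1\right) \left(-2996\right)\right) = \left(\left(6 + 3\right) \left(-1\right) - 3\right) \left(\left(-1\right) \left(-2996\right)\right) = \left(9 \left(-1\right) - 3\right) 2996 = \left(-9 - 3\right) 2996 = \left(-12\right) 2996 = -35952$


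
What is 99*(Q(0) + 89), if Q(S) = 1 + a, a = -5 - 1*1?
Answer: 8316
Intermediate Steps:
a = -6 (a = -5 - 1 = -6)
Q(S) = -5 (Q(S) = 1 - 6 = -5)
99*(Q(0) + 89) = 99*(-5 + 89) = 99*84 = 8316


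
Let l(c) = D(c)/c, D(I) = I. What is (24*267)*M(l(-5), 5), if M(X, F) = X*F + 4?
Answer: 57672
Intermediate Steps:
l(c) = 1 (l(c) = c/c = 1)
M(X, F) = 4 + F*X (M(X, F) = F*X + 4 = 4 + F*X)
(24*267)*M(l(-5), 5) = (24*267)*(4 + 5*1) = 6408*(4 + 5) = 6408*9 = 57672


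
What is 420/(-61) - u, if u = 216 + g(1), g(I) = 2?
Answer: -13718/61 ≈ -224.89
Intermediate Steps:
u = 218 (u = 216 + 2 = 218)
420/(-61) - u = 420/(-61) - 1*218 = 420*(-1/61) - 218 = -420/61 - 218 = -13718/61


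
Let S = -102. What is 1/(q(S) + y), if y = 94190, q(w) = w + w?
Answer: 1/93986 ≈ 1.0640e-5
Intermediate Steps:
q(w) = 2*w
1/(q(S) + y) = 1/(2*(-102) + 94190) = 1/(-204 + 94190) = 1/93986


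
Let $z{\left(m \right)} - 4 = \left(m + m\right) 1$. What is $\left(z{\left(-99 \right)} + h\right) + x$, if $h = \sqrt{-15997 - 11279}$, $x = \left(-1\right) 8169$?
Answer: $-8363 + 2 i \sqrt{6819} \approx -8363.0 + 165.15 i$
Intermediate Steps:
$x = -8169$
$z{\left(m \right)} = 4 + 2 m$ ($z{\left(m \right)} = 4 + \left(m + m\right) 1 = 4 + 2 m 1 = 4 + 2 m$)
$h = 2 i \sqrt{6819}$ ($h = \sqrt{-27276} = 2 i \sqrt{6819} \approx 165.15 i$)
$\left(z{\left(-99 \right)} + h\right) + x = \left(\left(4 + 2 \left(-99\right)\right) + 2 i \sqrt{6819}\right) - 8169 = \left(\left(4 - 198\right) + 2 i \sqrt{6819}\right) - 8169 = \left(-194 + 2 i \sqrt{6819}\right) - 8169 = -8363 + 2 i \sqrt{6819}$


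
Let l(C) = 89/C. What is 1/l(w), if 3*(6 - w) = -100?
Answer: 118/267 ≈ 0.44195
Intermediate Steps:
w = 118/3 (w = 6 - ⅓*(-100) = 6 + 100/3 = 118/3 ≈ 39.333)
1/l(w) = 1/(89/(118/3)) = 1/(89*(3/118)) = 1/(267/118) = 118/267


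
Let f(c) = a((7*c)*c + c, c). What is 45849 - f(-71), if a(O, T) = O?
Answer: 10633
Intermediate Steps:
f(c) = c + 7*c**2 (f(c) = (7*c)*c + c = 7*c**2 + c = c + 7*c**2)
45849 - f(-71) = 45849 - (-71)*(1 + 7*(-71)) = 45849 - (-71)*(1 - 497) = 45849 - (-71)*(-496) = 45849 - 1*35216 = 45849 - 35216 = 10633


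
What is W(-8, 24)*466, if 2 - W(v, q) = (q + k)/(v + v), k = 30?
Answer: 10019/4 ≈ 2504.8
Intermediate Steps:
W(v, q) = 2 - (30 + q)/(2*v) (W(v, q) = 2 - (q + 30)/(v + v) = 2 - (30 + q)/(2*v))
W(-8, 24)*466 = ((1/2)*(-30 - 1*24 + 4*(-8))/(-8))*466 = ((1/2)*(-1/8)*(-30 - 24 - 32))*466 = ((1/2)*(-1/8)*(-86))*466 = (43/8)*466 = 10019/4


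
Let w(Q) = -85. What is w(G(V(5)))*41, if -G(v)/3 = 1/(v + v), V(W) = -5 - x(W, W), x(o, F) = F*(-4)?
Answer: -3485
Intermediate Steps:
x(o, F) = -4*F
V(W) = -5 + 4*W (V(W) = -5 - (-4)*W = -5 + 4*W)
G(v) = -3/(2*v) (G(v) = -3/(v + v) = -3*1/(2*v) = -3/(2*v))
w(G(V(5)))*41 = -85*41 = -3485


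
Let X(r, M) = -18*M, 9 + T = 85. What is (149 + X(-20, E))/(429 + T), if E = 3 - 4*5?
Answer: 91/101 ≈ 0.90099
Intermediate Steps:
T = 76 (T = -9 + 85 = 76)
E = -17 (E = 3 - 20 = -17)
(149 + X(-20, E))/(429 + T) = (149 - 18*(-17))/(429 + 76) = (149 + 306)/505 = 455*(1/505) = 91/101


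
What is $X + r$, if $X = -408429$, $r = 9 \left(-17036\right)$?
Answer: $-561753$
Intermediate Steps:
$r = -153324$
$X + r = -408429 - 153324 = -561753$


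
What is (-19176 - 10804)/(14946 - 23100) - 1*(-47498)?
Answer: 193664336/4077 ≈ 47502.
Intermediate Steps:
(-19176 - 10804)/(14946 - 23100) - 1*(-47498) = -29980/(-8154) + 47498 = -29980*(-1/8154) + 47498 = 14990/4077 + 47498 = 193664336/4077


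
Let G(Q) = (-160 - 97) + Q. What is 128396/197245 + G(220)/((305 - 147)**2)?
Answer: 3197979679/4924024180 ≈ 0.64946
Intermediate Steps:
G(Q) = -257 + Q
128396/197245 + G(220)/((305 - 147)**2) = 128396/197245 + (-257 + 220)/((305 - 147)**2) = 128396*(1/197245) - 37/(158**2) = 128396/197245 - 37/24964 = 3197979679/4924024180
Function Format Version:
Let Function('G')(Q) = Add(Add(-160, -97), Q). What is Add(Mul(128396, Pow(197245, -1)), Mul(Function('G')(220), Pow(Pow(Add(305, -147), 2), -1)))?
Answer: Rational(3197979679, 4924024180) ≈ 0.64946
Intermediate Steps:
Function('G')(Q) = Add(-257, Q)
Add(Mul(128396, Pow(197245, -1)), Mul(Function('G')(220), Pow(Pow(Add(305, -147), 2), -1))) = Add(Mul(128396, Pow(197245, -1)), Mul(Add(-257, 220), Pow(Pow(Add(305, -147), 2), -1))) = Add(Mul(128396, Rational(1, 197245)), Mul(-37, Pow(Pow(158, 2), -1))) = Add(Rational(128396, 197245), Mul(-37, Pow(24964, -1))) = Add(Rational(128396, 197245), Mul(-37, Rational(1, 24964))) = Add(Rational(128396, 197245), Rational(-37, 24964)) = Rational(3197979679, 4924024180)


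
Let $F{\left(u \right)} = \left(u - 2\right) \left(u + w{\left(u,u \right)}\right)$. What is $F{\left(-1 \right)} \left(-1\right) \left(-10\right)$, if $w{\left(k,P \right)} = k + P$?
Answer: $90$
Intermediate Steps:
$w{\left(k,P \right)} = P + k$
$F{\left(u \right)} = 3 u \left(-2 + u\right)$ ($F{\left(u \right)} = \left(u - 2\right) \left(u + \left(u + u\right)\right) = \left(-2 + u\right) \left(u + 2 u\right) = \left(-2 + u\right) 3 u = 3 u \left(-2 + u\right)$)
$F{\left(-1 \right)} \left(-1\right) \left(-10\right) = 3 \left(-1\right) \left(-2 - 1\right) \left(-1\right) \left(-10\right) = 3 \left(-1\right) \left(-3\right) \left(-1\right) \left(-10\right) = 9 \left(-1\right) \left(-10\right) = \left(-9\right) \left(-10\right) = 90$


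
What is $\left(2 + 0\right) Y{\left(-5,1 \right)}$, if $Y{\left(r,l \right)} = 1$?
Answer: $2$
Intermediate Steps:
$\left(2 + 0\right) Y{\left(-5,1 \right)} = \left(2 + 0\right) 1 = 2 \cdot 1 = 2$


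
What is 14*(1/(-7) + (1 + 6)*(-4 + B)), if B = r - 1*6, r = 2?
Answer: -786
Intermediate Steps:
B = -4 (B = 2 - 1*6 = 2 - 6 = -4)
14*(1/(-7) + (1 + 6)*(-4 + B)) = 14*(1/(-7) + (1 + 6)*(-4 - 4)) = 14*(-⅐ + 7*(-8)) = 14*(-⅐ - 56) = 14*(-393/7) = -786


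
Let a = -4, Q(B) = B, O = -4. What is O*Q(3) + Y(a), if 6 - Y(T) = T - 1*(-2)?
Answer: -4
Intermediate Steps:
Y(T) = 4 - T (Y(T) = 6 - (T - 1*(-2)) = 6 - (T + 2) = 6 - (2 + T) = 6 + (-2 - T) = 4 - T)
O*Q(3) + Y(a) = -4*3 + (4 - 1*(-4)) = -12 + (4 + 4) = -12 + 8 = -4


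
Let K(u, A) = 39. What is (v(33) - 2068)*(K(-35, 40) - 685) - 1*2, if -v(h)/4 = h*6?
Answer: 1847558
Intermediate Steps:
v(h) = -24*h (v(h) = -4*h*6 = -24*h)
(v(33) - 2068)*(K(-35, 40) - 685) - 1*2 = (-24*33 - 2068)*(39 - 685) - 1*2 = (-792 - 2068)*(-646) - 2 = -2860*(-646) - 2 = 1847560 - 2 = 1847558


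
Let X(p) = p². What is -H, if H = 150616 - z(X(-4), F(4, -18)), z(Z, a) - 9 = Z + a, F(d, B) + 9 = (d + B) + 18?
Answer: -150596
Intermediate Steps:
F(d, B) = 9 + B + d (F(d, B) = -9 + ((d + B) + 18) = -9 + ((B + d) + 18) = -9 + (18 + B + d) = 9 + B + d)
z(Z, a) = 9 + Z + a (z(Z, a) = 9 + (Z + a) = 9 + Z + a)
H = 150596 (H = 150616 - (9 + (-4)² + (9 - 18 + 4)) = 150616 - (9 + 16 - 5) = 150616 - 1*20 = 150616 - 20 = 150596)
-H = -1*150596 = -150596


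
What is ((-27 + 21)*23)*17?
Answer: -2346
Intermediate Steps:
((-27 + 21)*23)*17 = -6*23*17 = -138*17 = -2346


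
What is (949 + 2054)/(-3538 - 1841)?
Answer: -91/163 ≈ -0.55828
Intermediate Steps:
(949 + 2054)/(-3538 - 1841) = 3003/(-5379) = 3003*(-1/5379) = -91/163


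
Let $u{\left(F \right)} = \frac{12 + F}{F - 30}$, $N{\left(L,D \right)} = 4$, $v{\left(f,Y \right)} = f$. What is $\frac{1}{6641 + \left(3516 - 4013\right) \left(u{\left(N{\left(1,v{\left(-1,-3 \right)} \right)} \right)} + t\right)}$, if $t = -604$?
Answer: $\frac{13}{3992753} \approx 3.2559 \cdot 10^{-6}$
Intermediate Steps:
$u{\left(F \right)} = \frac{12 + F}{-30 + F}$
$\frac{1}{6641 + \left(3516 - 4013\right) \left(u{\left(N{\left(1,v{\left(-1,-3 \right)} \right)} \right)} + t\right)} = \frac{1}{6641 + \left(3516 - 4013\right) \left(\frac{12 + 4}{-30 + 4} - 604\right)} = \frac{1}{6641 - 497 \left(\frac{1}{-26} \cdot 16 - 604\right)} = \frac{1}{6641 - 497 \left(\left(- \frac{1}{26}\right) 16 - 604\right)} = \frac{1}{6641 - 497 \left(- \frac{8}{13} - 604\right)} = \frac{1}{6641 - - \frac{3906420}{13}} = \frac{1}{6641 + \frac{3906420}{13}} = \frac{1}{\frac{3992753}{13}} = \frac{13}{3992753}$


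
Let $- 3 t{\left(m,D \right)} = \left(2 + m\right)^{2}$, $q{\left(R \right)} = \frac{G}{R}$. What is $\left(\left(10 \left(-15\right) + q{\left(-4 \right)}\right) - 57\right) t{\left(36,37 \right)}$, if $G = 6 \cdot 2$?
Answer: $101080$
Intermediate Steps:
$G = 12$
$q{\left(R \right)} = \frac{12}{R}$
$t{\left(m,D \right)} = - \frac{\left(2 + m\right)^{2}}{3}$
$\left(\left(10 \left(-15\right) + q{\left(-4 \right)}\right) - 57\right) t{\left(36,37 \right)} = \left(\left(10 \left(-15\right) + \frac{12}{-4}\right) - 57\right) \left(- \frac{\left(2 + 36\right)^{2}}{3}\right) = \left(\left(-150 + 12 \left(- \frac{1}{4}\right)\right) - 57\right) \left(- \frac{38^{2}}{3}\right) = \left(\left(-150 - 3\right) - 57\right) \left(\left(- \frac{1}{3}\right) 1444\right) = \left(-153 - 57\right) \left(- \frac{1444}{3}\right) = \left(-210\right) \left(- \frac{1444}{3}\right) = 101080$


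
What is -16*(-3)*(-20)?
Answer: -960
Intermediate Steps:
-16*(-3)*(-20) = 48*(-20) = -960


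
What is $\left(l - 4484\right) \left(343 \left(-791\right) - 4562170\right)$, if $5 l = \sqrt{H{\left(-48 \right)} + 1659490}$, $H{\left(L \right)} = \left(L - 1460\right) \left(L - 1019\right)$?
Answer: $21673337772 - \frac{4833483 \sqrt{3268526}}{5} \approx 1.9926 \cdot 10^{10}$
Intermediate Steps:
$H{\left(L \right)} = \left(-1460 + L\right) \left(-1019 + L\right)$
$l = \frac{\sqrt{3268526}}{5}$ ($l = \frac{\sqrt{\left(1487740 + \left(-48\right)^{2} - -118992\right) + 1659490}}{5} = \frac{\sqrt{\left(1487740 + 2304 + 118992\right) + 1659490}}{5} = \frac{\sqrt{1609036 + 1659490}}{5} = \frac{\sqrt{3268526}}{5} \approx 361.58$)
$\left(l - 4484\right) \left(343 \left(-791\right) - 4562170\right) = \left(\frac{\sqrt{3268526}}{5} - 4484\right) \left(343 \left(-791\right) - 4562170\right) = \left(-4484 + \frac{\sqrt{3268526}}{5}\right) \left(-271313 - 4562170\right) = \left(-4484 + \frac{\sqrt{3268526}}{5}\right) \left(-4833483\right) = 21673337772 - \frac{4833483 \sqrt{3268526}}{5}$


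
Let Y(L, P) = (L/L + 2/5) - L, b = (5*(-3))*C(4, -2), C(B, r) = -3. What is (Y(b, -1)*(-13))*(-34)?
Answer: -96356/5 ≈ -19271.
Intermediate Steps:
b = 45 (b = (5*(-3))*(-3) = -15*(-3) = 45)
Y(L, P) = 7/5 - L (Y(L, P) = (1 + 2*(⅕)) - L = (1 + ⅖) - L = 7/5 - L)
(Y(b, -1)*(-13))*(-34) = ((7/5 - 1*45)*(-13))*(-34) = ((7/5 - 45)*(-13))*(-34) = -218/5*(-13)*(-34) = (2834/5)*(-34) = -96356/5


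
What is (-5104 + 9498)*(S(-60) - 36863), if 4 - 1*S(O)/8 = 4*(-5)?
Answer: -161132374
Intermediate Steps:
S(O) = 192 (S(O) = 32 - 32*(-5) = 32 - 8*(-20) = 32 + 160 = 192)
(-5104 + 9498)*(S(-60) - 36863) = (-5104 + 9498)*(192 - 36863) = 4394*(-36671) = -161132374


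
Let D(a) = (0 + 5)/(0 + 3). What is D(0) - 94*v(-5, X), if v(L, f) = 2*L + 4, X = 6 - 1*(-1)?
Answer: 1697/3 ≈ 565.67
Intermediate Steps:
X = 7 (X = 6 + 1 = 7)
D(a) = 5/3
v(L, f) = 4 + 2*L
D(0) - 94*v(-5, X) = 5/3 - 94*(4 + 2*(-5)) = 5/3 - 94*(4 - 10) = 5/3 - 94*(-6) = 5/3 + 564 = 1697/3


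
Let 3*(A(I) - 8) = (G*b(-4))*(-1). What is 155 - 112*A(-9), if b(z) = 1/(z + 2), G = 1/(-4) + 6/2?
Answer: -2377/3 ≈ -792.33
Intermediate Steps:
G = 11/4 (G = 1*(-¼) + 6*(½) = -¼ + 3 = 11/4 ≈ 2.7500)
b(z) = 1/(2 + z)
A(I) = 203/24 (A(I) = 8 + ((11/(4*(2 - 4)))*(-1))/3 = 8 + (((11/4)/(-2))*(-1))/3 = 8 + (((11/4)*(-½))*(-1))/3 = 8 + (-11/8*(-1))/3 = 8 + (⅓)*(11/8) = 8 + 11/24 = 203/24)
155 - 112*A(-9) = 155 - 112*203/24 = 155 - 2842/3 = -2377/3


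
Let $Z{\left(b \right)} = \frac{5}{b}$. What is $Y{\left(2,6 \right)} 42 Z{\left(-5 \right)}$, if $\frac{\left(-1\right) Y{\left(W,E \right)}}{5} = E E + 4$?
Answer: $8400$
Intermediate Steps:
$Y{\left(W,E \right)} = -20 - 5 E^{2}$ ($Y{\left(W,E \right)} = - 5 \left(E E + 4\right) = - 5 \left(E^{2} + 4\right) = - 5 \left(4 + E^{2}\right) = -20 - 5 E^{2}$)
$Y{\left(2,6 \right)} 42 Z{\left(-5 \right)} = \left(-20 - 5 \cdot 6^{2}\right) 42 \frac{5}{-5} = \left(-20 - 180\right) 42 \cdot 5 \left(- \frac{1}{5}\right) = \left(-20 - 180\right) 42 \left(-1\right) = \left(-200\right) 42 \left(-1\right) = \left(-8400\right) \left(-1\right) = 8400$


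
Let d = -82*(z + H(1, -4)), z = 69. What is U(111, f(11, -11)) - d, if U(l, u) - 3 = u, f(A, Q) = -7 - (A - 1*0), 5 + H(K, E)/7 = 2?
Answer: 3921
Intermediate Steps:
H(K, E) = -21 (H(K, E) = -35 + 7*2 = -35 + 14 = -21)
f(A, Q) = -7 - A (f(A, Q) = -7 - (A + 0) = -7 - A)
d = -3936 (d = -82*(69 - 21) = -82*48 = -3936)
U(l, u) = 3 + u
U(111, f(11, -11)) - d = (3 + (-7 - 1*11)) - 1*(-3936) = (3 + (-7 - 11)) + 3936 = (3 - 18) + 3936 = -15 + 3936 = 3921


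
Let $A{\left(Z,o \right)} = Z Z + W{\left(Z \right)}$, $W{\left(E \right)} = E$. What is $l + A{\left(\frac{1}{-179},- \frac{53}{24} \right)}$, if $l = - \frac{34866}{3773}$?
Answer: $- \frac{1117813100}{120890693} \approx -9.2465$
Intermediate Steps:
$l = - \frac{34866}{3773}$ ($l = \left(-34866\right) \frac{1}{3773} = - \frac{34866}{3773} \approx -9.2409$)
$A{\left(Z,o \right)} = Z + Z^{2}$ ($A{\left(Z,o \right)} = Z Z + Z = Z^{2} + Z = Z + Z^{2}$)
$l + A{\left(\frac{1}{-179},- \frac{53}{24} \right)} = - \frac{34866}{3773} + \frac{1 + \frac{1}{-179}}{-179} = - \frac{34866}{3773} - \frac{1 - \frac{1}{179}}{179} = - \frac{34866}{3773} - \frac{178}{32041} = - \frac{1117813100}{120890693}$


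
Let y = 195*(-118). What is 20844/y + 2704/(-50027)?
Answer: -184163638/191853545 ≈ -0.95992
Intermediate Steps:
y = -23010
20844/y + 2704/(-50027) = 20844/(-23010) + 2704/(-50027) = 20844*(-1/23010) + 2704*(-1/50027) = -3474/3835 - 2704/50027 = -184163638/191853545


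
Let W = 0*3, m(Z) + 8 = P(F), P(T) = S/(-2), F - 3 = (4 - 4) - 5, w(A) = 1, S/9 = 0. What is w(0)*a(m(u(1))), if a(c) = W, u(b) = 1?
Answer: 0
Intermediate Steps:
S = 0 (S = 9*0 = 0)
F = -2 (F = 3 + ((4 - 4) - 5) = 3 + (0 - 5) = 3 - 5 = -2)
P(T) = 0 (P(T) = 0/(-2) = 0*(-1/2) = 0)
m(Z) = -8 (m(Z) = -8 + 0 = -8)
W = 0
a(c) = 0
w(0)*a(m(u(1))) = 1*0 = 0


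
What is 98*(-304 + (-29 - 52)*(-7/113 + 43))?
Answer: -41881672/113 ≈ -3.7063e+5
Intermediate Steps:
98*(-304 + (-29 - 52)*(-7/113 + 43)) = 98*(-304 - 81*(-7*1/113 + 43)) = 98*(-304 - 81*(-7/113 + 43)) = 98*(-304 - 81*4852/113) = 98*(-304 - 393012/113) = 98*(-427364/113) = -41881672/113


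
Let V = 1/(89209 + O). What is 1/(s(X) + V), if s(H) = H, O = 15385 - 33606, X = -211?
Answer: -70988/14978467 ≈ -0.0047393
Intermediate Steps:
O = -18221
V = 1/70988 (V = 1/(89209 - 18221) = 1/70988 ≈ 1.4087e-5)
1/(s(X) + V) = 1/(-211 + 1/70988) = 1/(-14978467/70988) = -70988/14978467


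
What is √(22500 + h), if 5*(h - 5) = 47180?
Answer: 39*√21 ≈ 178.72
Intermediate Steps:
h = 9441 (h = 5 + (⅕)*47180 = 5 + 9436 = 9441)
√(22500 + h) = √(22500 + 9441) = √31941 = 39*√21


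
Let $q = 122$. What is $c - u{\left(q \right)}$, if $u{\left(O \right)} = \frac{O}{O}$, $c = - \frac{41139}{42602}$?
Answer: $- \frac{11963}{6086} \approx -1.9657$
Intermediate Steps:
$c = - \frac{5877}{6086}$ ($c = \left(-41139\right) \frac{1}{42602} = - \frac{5877}{6086} \approx -0.96566$)
$u{\left(O \right)} = 1$
$c - u{\left(q \right)} = - \frac{5877}{6086} - 1 = - \frac{11963}{6086}$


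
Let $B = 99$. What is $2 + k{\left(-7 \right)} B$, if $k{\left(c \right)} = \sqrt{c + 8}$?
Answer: $101$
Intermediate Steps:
$k{\left(c \right)} = \sqrt{8 + c}$
$2 + k{\left(-7 \right)} B = 2 + \sqrt{8 - 7} \cdot 99 = 2 + \sqrt{1} \cdot 99 = 2 + 1 \cdot 99 = 2 + 99 = 101$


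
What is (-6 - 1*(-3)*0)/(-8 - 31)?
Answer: 2/13 ≈ 0.15385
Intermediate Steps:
(-6 - 1*(-3)*0)/(-8 - 31) = (-6 + 3*0)/(-39) = -(-6 + 0)/39 = -1/39*(-6) = 2/13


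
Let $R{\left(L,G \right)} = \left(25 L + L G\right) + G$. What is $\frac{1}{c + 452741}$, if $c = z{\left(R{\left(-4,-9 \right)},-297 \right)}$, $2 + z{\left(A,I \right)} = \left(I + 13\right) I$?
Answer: $\frac{1}{537087} \approx 1.8619 \cdot 10^{-6}$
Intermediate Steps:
$R{\left(L,G \right)} = G + 25 L + G L$ ($R{\left(L,G \right)} = \left(25 L + G L\right) + G = G + 25 L + G L$)
$z{\left(A,I \right)} = -2 + I \left(13 + I\right)$ ($z{\left(A,I \right)} = -2 + \left(I + 13\right) I = -2 + \left(13 + I\right) I = -2 + I \left(13 + I\right)$)
$c = 84346$ ($c = -2 + \left(-297\right)^{2} + 13 \left(-297\right) = -2 + 88209 - 3861 = 84346$)
$\frac{1}{c + 452741} = \frac{1}{84346 + 452741} = \frac{1}{537087}$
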